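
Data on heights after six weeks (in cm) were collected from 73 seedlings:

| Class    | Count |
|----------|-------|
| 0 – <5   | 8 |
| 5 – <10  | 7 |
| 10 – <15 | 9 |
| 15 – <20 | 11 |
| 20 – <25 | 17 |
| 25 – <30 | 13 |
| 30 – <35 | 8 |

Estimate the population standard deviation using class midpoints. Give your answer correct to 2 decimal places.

Midpoints: 2.5, 7.5, 12.5, 17.5, 22.5, 27.5, 32.5
n = 73, Σfm = 1377.5, mean = 18.8699
Σfm² = 32106.25
Σf(m − x̄)² = Σfm² − (Σfm)²/n = 32106.25 − 1377.5²/73 = 6113.0137
Population variance = 6113.0137 / 73 = 83.7399
Standard deviation = √83.7399 = 9.1510

9.15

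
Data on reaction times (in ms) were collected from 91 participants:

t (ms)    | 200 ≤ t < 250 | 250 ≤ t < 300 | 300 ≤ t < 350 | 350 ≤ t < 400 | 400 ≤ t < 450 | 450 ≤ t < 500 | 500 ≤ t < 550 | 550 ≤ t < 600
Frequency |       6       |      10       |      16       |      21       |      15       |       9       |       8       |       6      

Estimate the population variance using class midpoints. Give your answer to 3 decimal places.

Midpoints: 225, 275, 325, 375, 425, 475, 525, 575
n = 91, Σfm = 35475, mean = 389.8352
Σfm² = 14631875
Σf(m − x̄)² = Σfm² − (Σfm)²/n = 14631875 − 35475²/91 = 802472.5275
Population variance = 802472.5275 / 91 = 8818.3794

8818.379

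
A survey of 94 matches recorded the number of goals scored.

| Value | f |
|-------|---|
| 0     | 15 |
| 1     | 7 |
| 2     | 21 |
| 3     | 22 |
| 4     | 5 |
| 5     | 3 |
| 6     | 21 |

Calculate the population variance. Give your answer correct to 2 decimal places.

Values: 0, 1, 2, 3, 4, 5, 6
n = 94, Σfx = 276, mean = 2.9362
Σfx² = 1200
Σf(x − x̄)² = Σfx² − (Σfx)²/n = 1200 − 276²/94 = 389.6170
Population variance = 389.6170 / 94 = 4.1449

4.14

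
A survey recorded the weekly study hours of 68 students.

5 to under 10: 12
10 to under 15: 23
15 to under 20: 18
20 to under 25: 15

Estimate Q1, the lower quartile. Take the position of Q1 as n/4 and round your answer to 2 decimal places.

Cumulative frequencies: 12, 35, 53, 68
n = 68; position = n/4 = 17.
This falls in the class 10 to under 15: L = 10, F = 12, f = 23, h = 5.
Lower quartile ≈ 10 + ((17 − 12) / 23) × 5 = 11.0870

11.09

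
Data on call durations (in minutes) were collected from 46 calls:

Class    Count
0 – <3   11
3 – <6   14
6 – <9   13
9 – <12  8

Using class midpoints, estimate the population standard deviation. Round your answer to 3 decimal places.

Midpoints: 1.5, 4.5, 7.5, 10.5
n = 46, Σfm = 261, mean = 5.6739
Σfm² = 1921.5
Σf(m − x̄)² = Σfm² − (Σfm)²/n = 1921.5 − 261²/46 = 440.6087
Population variance = 440.6087 / 46 = 9.5784
Standard deviation = √9.5784 = 3.0949

3.095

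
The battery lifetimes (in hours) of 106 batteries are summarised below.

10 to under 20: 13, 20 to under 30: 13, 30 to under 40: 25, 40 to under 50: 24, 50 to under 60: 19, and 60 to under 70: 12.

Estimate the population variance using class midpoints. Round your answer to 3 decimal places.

Midpoints: 15, 25, 35, 45, 55, 65
n = 106, Σfm = 4300, mean = 40.5660
Σfm² = 198450
Σf(m − x̄)² = Σfm² − (Σfm)²/n = 198450 − 4300²/106 = 24016.0377
Population variance = 24016.0377 / 106 = 226.5664

226.566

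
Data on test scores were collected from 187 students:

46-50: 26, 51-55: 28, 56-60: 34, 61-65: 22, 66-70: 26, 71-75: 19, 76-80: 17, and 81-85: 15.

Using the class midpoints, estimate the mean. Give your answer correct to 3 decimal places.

Midpoints: 48, 53, 58, 63, 68, 73, 78, 83
Σfm = 26×48 + 28×53 + 34×58 + 22×63 + 26×68 + 19×73 + 17×78 + 15×83 = 11816
n = Σf = 187
Mean = 11816 / 187 = 63.1872

63.187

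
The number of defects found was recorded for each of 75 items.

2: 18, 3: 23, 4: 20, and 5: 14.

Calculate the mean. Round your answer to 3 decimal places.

Values: 2, 3, 4, 5
Σfx = 18×2 + 23×3 + 20×4 + 14×5 = 255
n = Σf = 75
Mean = 255 / 75 = 3.4000

3.400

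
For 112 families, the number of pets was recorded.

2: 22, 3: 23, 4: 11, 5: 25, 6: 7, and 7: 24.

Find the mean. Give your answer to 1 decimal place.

4.4

Values: 2, 3, 4, 5, 6, 7
Σfx = 22×2 + 23×3 + 11×4 + 25×5 + 7×6 + 24×7 = 492
n = Σf = 112
Mean = 492 / 112 = 4.3929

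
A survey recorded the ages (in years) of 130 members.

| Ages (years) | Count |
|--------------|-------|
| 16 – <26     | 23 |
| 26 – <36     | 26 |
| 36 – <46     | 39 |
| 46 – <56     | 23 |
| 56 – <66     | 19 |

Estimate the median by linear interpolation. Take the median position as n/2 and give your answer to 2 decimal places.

40.10

Cumulative frequencies: 23, 49, 88, 111, 130
n = 130; position = n/2 = 65.
This falls in the class 36 – <46: L = 36, F = 49, f = 39, h = 10.
Median ≈ 36 + ((65 − 49) / 39) × 10 = 40.1026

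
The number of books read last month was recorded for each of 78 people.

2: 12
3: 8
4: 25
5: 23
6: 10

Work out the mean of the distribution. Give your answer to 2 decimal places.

Values: 2, 3, 4, 5, 6
Σfx = 12×2 + 8×3 + 25×4 + 23×5 + 10×6 = 323
n = Σf = 78
Mean = 323 / 78 = 4.1410

4.14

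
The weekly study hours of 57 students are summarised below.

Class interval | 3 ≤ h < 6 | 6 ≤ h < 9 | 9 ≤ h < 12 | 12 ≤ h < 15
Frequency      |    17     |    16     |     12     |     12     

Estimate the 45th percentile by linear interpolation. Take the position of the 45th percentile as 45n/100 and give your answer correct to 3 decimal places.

7.622

Cumulative frequencies: 17, 33, 45, 57
n = 57; position = 45n/100 = 25.65.
This falls in the class 6 ≤ h < 9: L = 6, F = 17, f = 16, h = 3.
45th percentile ≈ 6 + ((25.65 − 17) / 16) × 3 = 7.6219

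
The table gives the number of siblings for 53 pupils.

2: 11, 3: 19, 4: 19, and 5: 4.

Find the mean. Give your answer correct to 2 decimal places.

Values: 2, 3, 4, 5
Σfx = 11×2 + 19×3 + 19×4 + 4×5 = 175
n = Σf = 53
Mean = 175 / 53 = 3.3019

3.30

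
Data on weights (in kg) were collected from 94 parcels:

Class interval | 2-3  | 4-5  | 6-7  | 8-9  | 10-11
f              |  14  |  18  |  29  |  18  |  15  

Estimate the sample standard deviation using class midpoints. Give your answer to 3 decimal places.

2.557

Midpoints: 2.5, 4.5, 6.5, 8.5, 10.5
n = 94, Σfm = 615, mean = 6.5426
Σfm² = 4631.5
Σf(m − x̄)² = Σfm² − (Σfm)²/n = 4631.5 − 615²/94 = 607.8298
Sample variance = 607.8298 / 93 = 6.5358
Standard deviation = √6.5358 = 2.5565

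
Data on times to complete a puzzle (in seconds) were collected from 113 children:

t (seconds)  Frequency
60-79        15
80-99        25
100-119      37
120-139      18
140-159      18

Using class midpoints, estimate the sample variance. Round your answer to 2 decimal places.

Midpoints: 69.5, 89.5, 109.5, 129.5, 149.5
n = 113, Σfm = 12353.5, mean = 109.3230
Σfm² = 1420518.25
Σf(m − x̄)² = Σfm² − (Σfm)²/n = 1420518.25 − 12353.5²/113 = 69996.4602
Sample variance = 69996.4602 / 112 = 624.9684

624.97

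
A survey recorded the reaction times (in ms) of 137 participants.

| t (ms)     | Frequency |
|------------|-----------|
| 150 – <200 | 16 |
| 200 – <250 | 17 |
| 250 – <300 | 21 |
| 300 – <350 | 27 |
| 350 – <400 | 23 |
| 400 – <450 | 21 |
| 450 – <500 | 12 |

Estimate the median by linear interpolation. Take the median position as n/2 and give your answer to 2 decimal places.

326.85

Cumulative frequencies: 16, 33, 54, 81, 104, 125, 137
n = 137; position = n/2 = 68.5.
This falls in the class 300 – <350: L = 300, F = 54, f = 27, h = 50.
Median ≈ 300 + ((68.5 − 54) / 27) × 50 = 326.8519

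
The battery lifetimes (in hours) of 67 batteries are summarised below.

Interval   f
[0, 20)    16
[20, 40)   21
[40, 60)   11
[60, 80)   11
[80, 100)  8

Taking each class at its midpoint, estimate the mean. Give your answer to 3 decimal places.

Midpoints: 10, 30, 50, 70, 90
Σfm = 16×10 + 21×30 + 11×50 + 11×70 + 8×90 = 2830
n = Σf = 67
Mean = 2830 / 67 = 42.2388

42.239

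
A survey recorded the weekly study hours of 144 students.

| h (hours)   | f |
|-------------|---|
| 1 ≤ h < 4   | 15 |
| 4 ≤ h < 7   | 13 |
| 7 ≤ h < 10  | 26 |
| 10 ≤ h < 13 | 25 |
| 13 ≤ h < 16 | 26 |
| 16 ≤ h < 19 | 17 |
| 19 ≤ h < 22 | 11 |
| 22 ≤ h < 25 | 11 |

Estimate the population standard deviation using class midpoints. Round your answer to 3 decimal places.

5.973

Midpoints: 2.5, 5.5, 8.5, 11.5, 14.5, 17.5, 20.5, 23.5
n = 144, Σfm = 1776, mean = 12.3333
Σfm² = 27042
Σf(m − x̄)² = Σfm² − (Σfm)²/n = 27042 − 1776²/144 = 5138.0000
Population variance = 5138.0000 / 144 = 35.6806
Standard deviation = √35.6806 = 5.9733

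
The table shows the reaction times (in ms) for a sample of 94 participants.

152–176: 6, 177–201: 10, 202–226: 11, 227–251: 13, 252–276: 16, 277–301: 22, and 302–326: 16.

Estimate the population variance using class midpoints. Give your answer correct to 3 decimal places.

2100.852

Midpoints: 164, 189, 214, 239, 264, 289, 314
n = 94, Σfm = 23941, mean = 254.6915
Σfm² = 6295049
Σf(m − x̄)² = Σfm² − (Σfm)²/n = 6295049 − 23941²/94 = 197480.0532
Population variance = 197480.0532 / 94 = 2100.8516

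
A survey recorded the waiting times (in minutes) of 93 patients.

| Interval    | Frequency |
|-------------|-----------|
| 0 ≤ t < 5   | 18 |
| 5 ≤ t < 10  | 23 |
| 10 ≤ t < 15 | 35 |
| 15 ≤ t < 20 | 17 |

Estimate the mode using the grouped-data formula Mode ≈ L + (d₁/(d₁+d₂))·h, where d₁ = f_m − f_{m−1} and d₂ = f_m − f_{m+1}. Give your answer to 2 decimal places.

12.00

Modal class: 10 ≤ t < 15 (highest frequency 35).
d₁ = 35 − 23 = 12, d₂ = 35 − 17 = 18
Mode ≈ 10 + (12/(12+18)) × 5 = 10 + 2.0000 = 12.0000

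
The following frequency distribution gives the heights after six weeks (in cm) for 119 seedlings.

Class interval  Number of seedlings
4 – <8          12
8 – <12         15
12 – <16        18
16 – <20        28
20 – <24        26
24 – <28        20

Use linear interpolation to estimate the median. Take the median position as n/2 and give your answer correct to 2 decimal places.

18.07

Cumulative frequencies: 12, 27, 45, 73, 99, 119
n = 119; position = n/2 = 59.5.
This falls in the class 16 – <20: L = 16, F = 45, f = 28, h = 4.
Median ≈ 16 + ((59.5 − 45) / 28) × 4 = 18.0714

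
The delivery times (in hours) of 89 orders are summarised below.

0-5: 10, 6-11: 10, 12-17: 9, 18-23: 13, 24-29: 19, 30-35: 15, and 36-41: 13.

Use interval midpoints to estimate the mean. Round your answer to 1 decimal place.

22.5

Midpoints: 2.5, 8.5, 14.5, 20.5, 26.5, 32.5, 38.5
Σfm = 10×2.5 + 10×8.5 + 9×14.5 + 13×20.5 + 19×26.5 + 15×32.5 + 13×38.5 = 1998.5
n = Σf = 89
Mean = 1998.5 / 89 = 22.4551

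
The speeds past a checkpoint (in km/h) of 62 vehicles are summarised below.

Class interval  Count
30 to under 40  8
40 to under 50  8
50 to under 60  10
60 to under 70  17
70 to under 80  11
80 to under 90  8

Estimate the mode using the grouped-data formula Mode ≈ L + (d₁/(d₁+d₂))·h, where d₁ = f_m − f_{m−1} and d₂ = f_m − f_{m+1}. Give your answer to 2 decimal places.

65.38

Modal class: 60 to under 70 (highest frequency 17).
d₁ = 17 − 10 = 7, d₂ = 17 − 11 = 6
Mode ≈ 60 + (7/(7+6)) × 10 = 60 + 5.3846 = 65.3846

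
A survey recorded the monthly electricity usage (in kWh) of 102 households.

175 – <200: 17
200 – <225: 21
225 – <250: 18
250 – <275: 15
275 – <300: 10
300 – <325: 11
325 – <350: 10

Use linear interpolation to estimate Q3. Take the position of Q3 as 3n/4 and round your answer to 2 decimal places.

Cumulative frequencies: 17, 38, 56, 71, 81, 92, 102
n = 102; position = 3n/4 = 76.5.
This falls in the class 275 – <300: L = 275, F = 71, f = 10, h = 25.
Upper quartile ≈ 275 + ((76.5 − 71) / 10) × 25 = 288.7500

288.75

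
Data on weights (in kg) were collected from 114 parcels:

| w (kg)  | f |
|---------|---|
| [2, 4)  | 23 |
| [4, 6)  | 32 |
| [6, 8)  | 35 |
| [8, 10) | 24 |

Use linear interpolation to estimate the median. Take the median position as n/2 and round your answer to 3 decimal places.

6.114

Cumulative frequencies: 23, 55, 90, 114
n = 114; position = n/2 = 57.
This falls in the class [6, 8): L = 6, F = 55, f = 35, h = 2.
Median ≈ 6 + ((57 − 55) / 35) × 2 = 6.1143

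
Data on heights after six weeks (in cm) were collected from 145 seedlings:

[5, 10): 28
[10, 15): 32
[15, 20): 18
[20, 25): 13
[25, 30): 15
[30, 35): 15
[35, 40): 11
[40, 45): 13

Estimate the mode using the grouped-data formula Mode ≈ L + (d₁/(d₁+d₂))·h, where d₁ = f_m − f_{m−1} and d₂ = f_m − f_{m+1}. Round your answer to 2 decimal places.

Modal class: [10, 15) (highest frequency 32).
d₁ = 32 − 28 = 4, d₂ = 32 − 18 = 14
Mode ≈ 10 + (4/(4+14)) × 5 = 10 + 1.1111 = 11.1111

11.11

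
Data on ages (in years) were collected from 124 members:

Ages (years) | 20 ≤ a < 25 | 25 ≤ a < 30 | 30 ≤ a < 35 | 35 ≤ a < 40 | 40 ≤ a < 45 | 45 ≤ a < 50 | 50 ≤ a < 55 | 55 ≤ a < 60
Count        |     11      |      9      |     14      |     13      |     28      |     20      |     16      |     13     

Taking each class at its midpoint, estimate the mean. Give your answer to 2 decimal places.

Midpoints: 22.5, 27.5, 32.5, 37.5, 42.5, 47.5, 52.5, 57.5
Σfm = 11×22.5 + 9×27.5 + 14×32.5 + 13×37.5 + 28×42.5 + 20×47.5 + 16×52.5 + 13×57.5 = 5165
n = Σf = 124
Mean = 5165 / 124 = 41.6532

41.65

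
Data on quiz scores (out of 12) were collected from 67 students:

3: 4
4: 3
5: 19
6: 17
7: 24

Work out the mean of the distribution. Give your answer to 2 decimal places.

Values: 3, 4, 5, 6, 7
Σfx = 4×3 + 3×4 + 19×5 + 17×6 + 24×7 = 389
n = Σf = 67
Mean = 389 / 67 = 5.8060

5.81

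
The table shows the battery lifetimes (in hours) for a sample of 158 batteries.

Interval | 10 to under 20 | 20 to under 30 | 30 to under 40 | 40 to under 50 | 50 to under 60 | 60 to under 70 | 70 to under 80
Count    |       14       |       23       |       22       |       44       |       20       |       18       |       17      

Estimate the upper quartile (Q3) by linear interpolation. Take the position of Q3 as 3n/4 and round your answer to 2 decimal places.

57.75

Cumulative frequencies: 14, 37, 59, 103, 123, 141, 158
n = 158; position = 3n/4 = 118.5.
This falls in the class 50 to under 60: L = 50, F = 103, f = 20, h = 10.
Upper quartile ≈ 50 + ((118.5 − 103) / 20) × 10 = 57.7500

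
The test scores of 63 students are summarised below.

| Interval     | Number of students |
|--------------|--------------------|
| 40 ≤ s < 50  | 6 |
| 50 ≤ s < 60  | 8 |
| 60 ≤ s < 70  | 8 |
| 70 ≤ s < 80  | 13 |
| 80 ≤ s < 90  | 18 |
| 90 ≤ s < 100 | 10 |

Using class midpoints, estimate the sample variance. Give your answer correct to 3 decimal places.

244.752

Midpoints: 45, 55, 65, 75, 85, 95
n = 63, Σfm = 4685, mean = 74.3651
Σfm² = 363575
Σf(m − x̄)² = Σfm² − (Σfm)²/n = 363575 − 4685²/63 = 15174.6032
Sample variance = 15174.6032 / 62 = 244.7517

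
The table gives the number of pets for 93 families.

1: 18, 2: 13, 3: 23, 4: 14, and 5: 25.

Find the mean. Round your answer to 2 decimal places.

Values: 1, 2, 3, 4, 5
Σfx = 18×1 + 13×2 + 23×3 + 14×4 + 25×5 = 294
n = Σf = 93
Mean = 294 / 93 = 3.1613

3.16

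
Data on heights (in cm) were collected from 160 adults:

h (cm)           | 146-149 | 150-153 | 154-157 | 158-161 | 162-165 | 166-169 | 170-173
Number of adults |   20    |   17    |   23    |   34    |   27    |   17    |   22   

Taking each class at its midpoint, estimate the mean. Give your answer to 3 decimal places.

Midpoints: 147.5, 151.5, 155.5, 159.5, 163.5, 167.5, 171.5
Σfm = 20×147.5 + 17×151.5 + 23×155.5 + 34×159.5 + 27×163.5 + 17×167.5 + 22×171.5 = 25560
n = Σf = 160
Mean = 25560 / 160 = 159.7500

159.750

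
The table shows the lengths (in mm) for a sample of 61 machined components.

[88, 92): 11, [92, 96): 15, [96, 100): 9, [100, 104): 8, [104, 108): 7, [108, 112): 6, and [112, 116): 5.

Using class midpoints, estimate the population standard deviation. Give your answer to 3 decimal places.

Midpoints: 90, 94, 98, 102, 106, 110, 114
n = 61, Σfm = 6070, mean = 99.5082
Σfm² = 607540
Σf(m − x̄)² = Σfm² − (Σfm)²/n = 607540 − 6070²/61 = 3525.2459
Population variance = 3525.2459 / 61 = 57.7909
Standard deviation = √57.7909 = 7.6020

7.602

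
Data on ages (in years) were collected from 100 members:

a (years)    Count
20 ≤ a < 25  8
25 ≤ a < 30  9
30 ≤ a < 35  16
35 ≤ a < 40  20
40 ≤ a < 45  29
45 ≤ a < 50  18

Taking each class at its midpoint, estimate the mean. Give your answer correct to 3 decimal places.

37.850

Midpoints: 22.5, 27.5, 32.5, 37.5, 42.5, 47.5
Σfm = 8×22.5 + 9×27.5 + 16×32.5 + 20×37.5 + 29×42.5 + 18×47.5 = 3785
n = Σf = 100
Mean = 3785 / 100 = 37.8500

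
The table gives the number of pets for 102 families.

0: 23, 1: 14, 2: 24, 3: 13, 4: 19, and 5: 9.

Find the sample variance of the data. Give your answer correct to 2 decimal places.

Values: 0, 1, 2, 3, 4, 5
n = 102, Σfx = 222, mean = 2.1765
Σfx² = 756
Σf(x − x̄)² = Σfx² − (Σfx)²/n = 756 − 222²/102 = 272.8235
Sample variance = 272.8235 / 101 = 2.7012

2.70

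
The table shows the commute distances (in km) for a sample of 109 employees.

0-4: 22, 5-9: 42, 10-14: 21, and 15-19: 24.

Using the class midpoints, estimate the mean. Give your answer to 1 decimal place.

Midpoints: 2, 7, 12, 17
Σfm = 22×2 + 42×7 + 21×12 + 24×17 = 998
n = Σf = 109
Mean = 998 / 109 = 9.1560

9.2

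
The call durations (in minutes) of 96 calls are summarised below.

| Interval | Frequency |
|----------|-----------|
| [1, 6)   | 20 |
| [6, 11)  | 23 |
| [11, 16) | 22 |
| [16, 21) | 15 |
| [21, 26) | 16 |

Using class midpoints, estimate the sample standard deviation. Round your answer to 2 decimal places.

6.87

Midpoints: 3.5, 8.5, 13.5, 18.5, 23.5
n = 96, Σfm = 1216, mean = 12.6667
Σfm² = 19886
Σf(m − x̄)² = Σfm² − (Σfm)²/n = 19886 − 1216²/96 = 4483.3333
Sample variance = 4483.3333 / 95 = 47.1930
Standard deviation = √47.1930 = 6.8697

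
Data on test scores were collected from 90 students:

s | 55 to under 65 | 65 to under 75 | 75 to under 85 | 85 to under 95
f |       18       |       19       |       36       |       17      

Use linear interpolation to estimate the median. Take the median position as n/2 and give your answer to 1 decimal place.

77.2

Cumulative frequencies: 18, 37, 73, 90
n = 90; position = n/2 = 45.
This falls in the class 75 to under 85: L = 75, F = 37, f = 36, h = 10.
Median ≈ 75 + ((45 − 37) / 36) × 10 = 77.2222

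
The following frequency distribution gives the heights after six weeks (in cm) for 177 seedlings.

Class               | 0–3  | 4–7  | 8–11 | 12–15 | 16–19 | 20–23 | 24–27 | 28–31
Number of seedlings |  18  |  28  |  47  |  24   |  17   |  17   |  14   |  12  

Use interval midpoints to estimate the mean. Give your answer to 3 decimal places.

Midpoints: 1.5, 5.5, 9.5, 13.5, 17.5, 21.5, 25.5, 29.5
Σfm = 18×1.5 + 28×5.5 + 47×9.5 + 24×13.5 + 17×17.5 + 17×21.5 + 14×25.5 + 12×29.5 = 2325.5
n = Σf = 177
Mean = 2325.5 / 177 = 13.1384

13.138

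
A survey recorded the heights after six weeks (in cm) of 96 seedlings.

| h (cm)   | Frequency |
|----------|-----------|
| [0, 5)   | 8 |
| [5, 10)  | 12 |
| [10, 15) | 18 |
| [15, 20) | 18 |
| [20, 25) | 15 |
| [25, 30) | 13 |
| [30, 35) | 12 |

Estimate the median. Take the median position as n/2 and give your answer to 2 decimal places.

17.78

Cumulative frequencies: 8, 20, 38, 56, 71, 84, 96
n = 96; position = n/2 = 48.
This falls in the class [15, 20): L = 15, F = 38, f = 18, h = 5.
Median ≈ 15 + ((48 − 38) / 18) × 5 = 17.7778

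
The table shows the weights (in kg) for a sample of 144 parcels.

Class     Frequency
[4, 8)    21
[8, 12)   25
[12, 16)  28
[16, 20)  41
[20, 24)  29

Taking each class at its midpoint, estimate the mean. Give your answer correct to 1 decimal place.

Midpoints: 6, 10, 14, 18, 22
Σfm = 21×6 + 25×10 + 28×14 + 41×18 + 29×22 = 2144
n = Σf = 144
Mean = 2144 / 144 = 14.8889

14.9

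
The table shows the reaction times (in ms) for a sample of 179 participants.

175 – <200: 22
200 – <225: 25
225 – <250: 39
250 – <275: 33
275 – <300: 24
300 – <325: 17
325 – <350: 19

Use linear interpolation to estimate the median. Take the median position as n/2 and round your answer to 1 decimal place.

252.7

Cumulative frequencies: 22, 47, 86, 119, 143, 160, 179
n = 179; position = n/2 = 89.5.
This falls in the class 250 – <275: L = 250, F = 86, f = 33, h = 25.
Median ≈ 250 + ((89.5 − 86) / 33) × 25 = 252.6515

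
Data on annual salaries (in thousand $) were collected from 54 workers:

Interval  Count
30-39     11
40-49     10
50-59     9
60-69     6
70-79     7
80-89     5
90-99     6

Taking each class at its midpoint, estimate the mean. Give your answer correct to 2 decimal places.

Midpoints: 34.5, 44.5, 54.5, 64.5, 74.5, 84.5, 94.5
Σfm = 11×34.5 + 10×44.5 + 9×54.5 + 6×64.5 + 7×74.5 + 5×84.5 + 6×94.5 = 3213
n = Σf = 54
Mean = 3213 / 54 = 59.5000

59.50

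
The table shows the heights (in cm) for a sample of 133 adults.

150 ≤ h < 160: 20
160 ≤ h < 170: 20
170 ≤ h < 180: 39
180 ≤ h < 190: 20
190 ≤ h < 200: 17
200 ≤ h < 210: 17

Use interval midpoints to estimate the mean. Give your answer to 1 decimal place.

Midpoints: 155, 165, 175, 185, 195, 205
Σfm = 20×155 + 20×165 + 39×175 + 20×185 + 17×195 + 17×205 = 23725
n = Σf = 133
Mean = 23725 / 133 = 178.3835

178.4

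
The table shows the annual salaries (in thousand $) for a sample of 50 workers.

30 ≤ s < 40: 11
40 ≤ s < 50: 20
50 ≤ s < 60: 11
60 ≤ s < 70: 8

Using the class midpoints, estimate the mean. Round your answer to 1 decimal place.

48.2

Midpoints: 35, 45, 55, 65
Σfm = 11×35 + 20×45 + 11×55 + 8×65 = 2410
n = Σf = 50
Mean = 2410 / 50 = 48.2000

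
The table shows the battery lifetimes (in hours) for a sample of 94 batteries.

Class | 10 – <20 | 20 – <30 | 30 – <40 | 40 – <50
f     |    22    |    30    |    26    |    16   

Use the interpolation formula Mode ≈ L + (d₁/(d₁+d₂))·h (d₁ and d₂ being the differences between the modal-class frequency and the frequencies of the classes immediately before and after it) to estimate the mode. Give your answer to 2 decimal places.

Modal class: 20 – <30 (highest frequency 30).
d₁ = 30 − 22 = 8, d₂ = 30 − 26 = 4
Mode ≈ 20 + (8/(8+4)) × 10 = 20 + 6.6667 = 26.6667

26.67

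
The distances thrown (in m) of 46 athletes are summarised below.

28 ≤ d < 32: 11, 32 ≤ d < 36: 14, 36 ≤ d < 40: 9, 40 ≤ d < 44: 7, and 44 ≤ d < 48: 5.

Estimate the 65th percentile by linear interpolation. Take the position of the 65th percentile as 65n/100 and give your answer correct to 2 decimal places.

38.18

Cumulative frequencies: 11, 25, 34, 41, 46
n = 46; position = 65n/100 = 29.9.
This falls in the class 36 ≤ d < 40: L = 36, F = 25, f = 9, h = 4.
65th percentile ≈ 36 + ((29.9 − 25) / 9) × 4 = 38.1778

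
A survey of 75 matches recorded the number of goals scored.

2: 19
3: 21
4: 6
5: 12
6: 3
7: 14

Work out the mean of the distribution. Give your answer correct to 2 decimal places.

4.01

Values: 2, 3, 4, 5, 6, 7
Σfx = 19×2 + 21×3 + 6×4 + 12×5 + 3×6 + 14×7 = 301
n = Σf = 75
Mean = 301 / 75 = 4.0133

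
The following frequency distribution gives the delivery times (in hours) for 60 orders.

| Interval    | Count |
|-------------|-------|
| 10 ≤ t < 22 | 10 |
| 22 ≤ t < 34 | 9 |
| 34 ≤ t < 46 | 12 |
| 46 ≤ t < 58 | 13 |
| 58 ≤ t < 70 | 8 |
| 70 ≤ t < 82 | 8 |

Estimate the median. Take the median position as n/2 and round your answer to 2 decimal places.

45.00

Cumulative frequencies: 10, 19, 31, 44, 52, 60
n = 60; position = n/2 = 30.
This falls in the class 34 ≤ t < 46: L = 34, F = 19, f = 12, h = 12.
Median ≈ 34 + ((30 − 19) / 12) × 12 = 45.0000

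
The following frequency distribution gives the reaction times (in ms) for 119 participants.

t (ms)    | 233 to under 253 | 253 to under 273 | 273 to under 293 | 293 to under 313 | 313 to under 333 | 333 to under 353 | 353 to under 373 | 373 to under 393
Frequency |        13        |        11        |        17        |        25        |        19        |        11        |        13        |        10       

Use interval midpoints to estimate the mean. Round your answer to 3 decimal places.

310.059

Midpoints: 243, 263, 283, 303, 323, 343, 363, 383
Σfm = 13×243 + 11×263 + 17×283 + 25×303 + 19×323 + 11×343 + 13×363 + 10×383 = 36897
n = Σf = 119
Mean = 36897 / 119 = 310.0588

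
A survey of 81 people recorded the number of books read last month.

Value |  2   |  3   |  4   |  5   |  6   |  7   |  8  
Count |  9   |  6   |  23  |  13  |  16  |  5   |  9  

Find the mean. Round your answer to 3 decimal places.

Values: 2, 3, 4, 5, 6, 7, 8
Σfx = 9×2 + 6×3 + 23×4 + 13×5 + 16×6 + 5×7 + 9×8 = 396
n = Σf = 81
Mean = 396 / 81 = 4.8889

4.889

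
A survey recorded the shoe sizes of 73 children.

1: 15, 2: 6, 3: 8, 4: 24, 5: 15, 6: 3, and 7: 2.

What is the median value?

4

Cumulative frequencies: 15, 21, 29, 53, 68, 71, 73
n = 73, so the median is the value in position (n+1)/2 = 37.
Position 37 falls at value 4.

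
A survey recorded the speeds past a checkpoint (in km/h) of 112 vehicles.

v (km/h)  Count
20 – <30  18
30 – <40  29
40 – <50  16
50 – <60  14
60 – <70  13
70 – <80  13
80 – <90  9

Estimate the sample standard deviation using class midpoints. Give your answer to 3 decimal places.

19.117

Midpoints: 25, 35, 45, 55, 65, 75, 85
n = 112, Σfm = 5540, mean = 49.4643
Σfm² = 314600
Σf(m − x̄)² = Σfm² − (Σfm)²/n = 314600 − 5540²/112 = 40567.8571
Sample variance = 40567.8571 / 111 = 365.4762
Standard deviation = √365.4762 = 19.1174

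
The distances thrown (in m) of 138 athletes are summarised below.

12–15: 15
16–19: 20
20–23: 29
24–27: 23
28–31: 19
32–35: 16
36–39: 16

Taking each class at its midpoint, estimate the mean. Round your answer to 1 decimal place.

Midpoints: 13.5, 17.5, 21.5, 25.5, 29.5, 33.5, 37.5
Σfm = 15×13.5 + 20×17.5 + 29×21.5 + 23×25.5 + 19×29.5 + 16×33.5 + 16×37.5 = 3459
n = Σf = 138
Mean = 3459 / 138 = 25.0652

25.1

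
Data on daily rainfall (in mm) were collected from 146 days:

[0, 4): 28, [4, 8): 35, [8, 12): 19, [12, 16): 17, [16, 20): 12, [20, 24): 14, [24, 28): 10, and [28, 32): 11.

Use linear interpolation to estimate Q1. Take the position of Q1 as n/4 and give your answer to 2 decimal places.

Cumulative frequencies: 28, 63, 82, 99, 111, 125, 135, 146
n = 146; position = n/4 = 36.5.
This falls in the class [4, 8): L = 4, F = 28, f = 35, h = 4.
Lower quartile ≈ 4 + ((36.5 − 28) / 35) × 4 = 4.9714

4.97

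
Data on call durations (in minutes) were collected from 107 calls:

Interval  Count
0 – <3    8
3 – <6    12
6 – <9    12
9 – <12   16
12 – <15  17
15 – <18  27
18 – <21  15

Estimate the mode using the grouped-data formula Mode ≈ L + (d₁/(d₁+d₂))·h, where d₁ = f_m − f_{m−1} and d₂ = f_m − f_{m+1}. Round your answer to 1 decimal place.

16.4

Modal class: 15 – <18 (highest frequency 27).
d₁ = 27 − 17 = 10, d₂ = 27 − 15 = 12
Mode ≈ 15 + (10/(10+12)) × 3 = 15 + 1.3636 = 16.3636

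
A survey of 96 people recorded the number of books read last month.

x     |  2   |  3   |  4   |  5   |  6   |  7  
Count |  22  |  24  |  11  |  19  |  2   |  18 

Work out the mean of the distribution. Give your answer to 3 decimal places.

Values: 2, 3, 4, 5, 6, 7
Σfx = 22×2 + 24×3 + 11×4 + 19×5 + 2×6 + 18×7 = 393
n = Σf = 96
Mean = 393 / 96 = 4.0938

4.094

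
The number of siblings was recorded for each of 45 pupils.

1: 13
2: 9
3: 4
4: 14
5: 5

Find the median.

3

Cumulative frequencies: 13, 22, 26, 40, 45
n = 45, so the median is the value in position (n+1)/2 = 23.
Position 23 falls at value 3.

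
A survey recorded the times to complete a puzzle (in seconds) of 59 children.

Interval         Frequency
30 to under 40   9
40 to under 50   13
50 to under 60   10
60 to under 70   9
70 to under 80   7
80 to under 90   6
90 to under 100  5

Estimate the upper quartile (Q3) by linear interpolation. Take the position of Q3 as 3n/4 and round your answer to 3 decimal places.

Cumulative frequencies: 9, 22, 32, 41, 48, 54, 59
n = 59; position = 3n/4 = 44.25.
This falls in the class 70 to under 80: L = 70, F = 41, f = 7, h = 10.
Upper quartile ≈ 70 + ((44.25 − 41) / 7) × 10 = 74.6429

74.643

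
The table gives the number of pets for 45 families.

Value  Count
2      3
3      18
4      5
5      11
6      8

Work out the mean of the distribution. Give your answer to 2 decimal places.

4.07

Values: 2, 3, 4, 5, 6
Σfx = 3×2 + 18×3 + 5×4 + 11×5 + 8×6 = 183
n = Σf = 45
Mean = 183 / 45 = 4.0667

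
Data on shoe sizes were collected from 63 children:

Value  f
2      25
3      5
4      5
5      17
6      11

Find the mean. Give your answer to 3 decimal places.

3.746

Values: 2, 3, 4, 5, 6
Σfx = 25×2 + 5×3 + 5×4 + 17×5 + 11×6 = 236
n = Σf = 63
Mean = 236 / 63 = 3.7460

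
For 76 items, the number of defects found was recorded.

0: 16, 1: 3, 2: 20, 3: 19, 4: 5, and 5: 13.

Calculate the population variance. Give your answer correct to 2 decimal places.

2.75

Values: 0, 1, 2, 3, 4, 5
n = 76, Σfx = 185, mean = 2.4342
Σfx² = 659
Σf(x − x̄)² = Σfx² − (Σfx)²/n = 659 − 185²/76 = 208.6711
Population variance = 208.6711 / 76 = 2.7457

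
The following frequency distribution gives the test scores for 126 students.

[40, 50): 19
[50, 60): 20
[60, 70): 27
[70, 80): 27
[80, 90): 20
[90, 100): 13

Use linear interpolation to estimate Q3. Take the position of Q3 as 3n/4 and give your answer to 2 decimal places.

Cumulative frequencies: 19, 39, 66, 93, 113, 126
n = 126; position = 3n/4 = 94.5.
This falls in the class [80, 90): L = 80, F = 93, f = 20, h = 10.
Upper quartile ≈ 80 + ((94.5 − 93) / 20) × 10 = 80.7500

80.75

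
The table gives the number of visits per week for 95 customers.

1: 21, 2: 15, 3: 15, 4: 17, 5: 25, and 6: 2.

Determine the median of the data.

Cumulative frequencies: 21, 36, 51, 68, 93, 95
n = 95, so the median is the value in position (n+1)/2 = 48.
Position 48 falls at value 3.

3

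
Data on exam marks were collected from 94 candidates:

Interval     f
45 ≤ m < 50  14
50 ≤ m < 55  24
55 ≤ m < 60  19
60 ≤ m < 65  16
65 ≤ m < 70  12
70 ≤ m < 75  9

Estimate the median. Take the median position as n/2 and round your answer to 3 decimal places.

Cumulative frequencies: 14, 38, 57, 73, 85, 94
n = 94; position = n/2 = 47.
This falls in the class 55 ≤ m < 60: L = 55, F = 38, f = 19, h = 5.
Median ≈ 55 + ((47 − 38) / 19) × 5 = 57.3684

57.368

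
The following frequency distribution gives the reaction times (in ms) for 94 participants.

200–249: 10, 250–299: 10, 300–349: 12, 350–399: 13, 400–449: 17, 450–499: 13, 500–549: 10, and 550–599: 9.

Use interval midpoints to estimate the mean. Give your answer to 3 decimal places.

Midpoints: 224.5, 274.5, 324.5, 374.5, 424.5, 474.5, 524.5, 574.5
Σfm = 10×224.5 + 10×274.5 + 12×324.5 + 13×374.5 + 17×424.5 + 13×474.5 + 10×524.5 + 9×574.5 = 37553
n = Σf = 94
Mean = 37553 / 94 = 399.5000

399.500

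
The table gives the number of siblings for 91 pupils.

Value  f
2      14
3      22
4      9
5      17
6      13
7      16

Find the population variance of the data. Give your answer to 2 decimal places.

Values: 2, 3, 4, 5, 6, 7
n = 91, Σfx = 405, mean = 4.4505
Σfx² = 2075
Σf(x − x̄)² = Σfx² − (Σfx)²/n = 2075 − 405²/91 = 272.5275
Population variance = 272.5275 / 91 = 2.9948

2.99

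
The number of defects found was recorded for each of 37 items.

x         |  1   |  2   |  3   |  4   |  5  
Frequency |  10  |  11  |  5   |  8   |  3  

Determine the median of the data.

2

Cumulative frequencies: 10, 21, 26, 34, 37
n = 37, so the median is the value in position (n+1)/2 = 19.
Position 19 falls at value 2.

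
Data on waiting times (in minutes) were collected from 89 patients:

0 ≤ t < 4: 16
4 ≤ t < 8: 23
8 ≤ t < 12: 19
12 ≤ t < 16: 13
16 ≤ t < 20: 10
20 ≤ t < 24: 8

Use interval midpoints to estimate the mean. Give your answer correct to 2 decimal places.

10.09

Midpoints: 2, 6, 10, 14, 18, 22
Σfm = 16×2 + 23×6 + 19×10 + 13×14 + 10×18 + 8×22 = 898
n = Σf = 89
Mean = 898 / 89 = 10.0899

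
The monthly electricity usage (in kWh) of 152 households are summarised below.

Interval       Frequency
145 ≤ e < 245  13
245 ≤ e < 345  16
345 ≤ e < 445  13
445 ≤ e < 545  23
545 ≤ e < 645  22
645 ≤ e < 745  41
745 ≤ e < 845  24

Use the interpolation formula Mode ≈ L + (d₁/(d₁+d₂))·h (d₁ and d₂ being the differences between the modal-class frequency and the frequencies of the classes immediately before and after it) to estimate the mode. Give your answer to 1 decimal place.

697.8

Modal class: 645 ≤ e < 745 (highest frequency 41).
d₁ = 41 − 22 = 19, d₂ = 41 − 24 = 17
Mode ≈ 645 + (19/(19+17)) × 100 = 645 + 52.7778 = 697.7778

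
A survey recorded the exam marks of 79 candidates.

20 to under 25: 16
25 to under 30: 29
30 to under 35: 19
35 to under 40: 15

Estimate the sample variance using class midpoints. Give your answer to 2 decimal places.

26.03

Midpoints: 22.5, 27.5, 32.5, 37.5
n = 79, Σfm = 2337.5, mean = 29.5886
Σfm² = 71193.75
Σf(m − x̄)² = Σfm² − (Σfm)²/n = 71193.75 − 2337.5²/79 = 2030.3797
Sample variance = 2030.3797 / 78 = 26.0305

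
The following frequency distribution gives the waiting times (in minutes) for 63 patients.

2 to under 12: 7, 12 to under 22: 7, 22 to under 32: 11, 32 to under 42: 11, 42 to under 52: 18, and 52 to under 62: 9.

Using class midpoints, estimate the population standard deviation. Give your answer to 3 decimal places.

Midpoints: 7, 17, 27, 37, 47, 57
n = 63, Σfm = 2231, mean = 35.4127
Σfm² = 94447
Σf(m − x̄)² = Σfm² − (Σfm)²/n = 94447 − 2231²/63 = 15441.2698
Population variance = 15441.2698 / 63 = 245.0995
Standard deviation = √245.0995 = 15.6557

15.656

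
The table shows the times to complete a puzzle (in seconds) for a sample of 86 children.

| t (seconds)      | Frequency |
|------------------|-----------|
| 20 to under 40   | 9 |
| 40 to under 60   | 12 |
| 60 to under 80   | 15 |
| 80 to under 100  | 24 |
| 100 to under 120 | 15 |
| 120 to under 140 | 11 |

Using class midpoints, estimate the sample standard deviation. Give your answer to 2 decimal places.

30.15

Midpoints: 30, 50, 70, 90, 110, 130
n = 86, Σfm = 7160, mean = 83.2558
Σfm² = 673400
Σf(m − x̄)² = Σfm² − (Σfm)²/n = 673400 − 7160²/86 = 77288.3721
Sample variance = 77288.3721 / 85 = 909.2750
Standard deviation = √909.2750 = 30.1542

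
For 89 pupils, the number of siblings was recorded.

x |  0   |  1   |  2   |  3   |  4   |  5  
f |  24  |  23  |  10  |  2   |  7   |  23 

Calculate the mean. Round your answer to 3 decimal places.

Values: 0, 1, 2, 3, 4, 5
Σfx = 24×0 + 23×1 + 10×2 + 2×3 + 7×4 + 23×5 = 192
n = Σf = 89
Mean = 192 / 89 = 2.1573

2.157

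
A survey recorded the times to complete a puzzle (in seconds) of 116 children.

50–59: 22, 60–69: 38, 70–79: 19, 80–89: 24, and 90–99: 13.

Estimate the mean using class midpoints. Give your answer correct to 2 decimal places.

Midpoints: 54.5, 64.5, 74.5, 84.5, 94.5
Σfm = 22×54.5 + 38×64.5 + 19×74.5 + 24×84.5 + 13×94.5 = 8322
n = Σf = 116
Mean = 8322 / 116 = 71.7414

71.74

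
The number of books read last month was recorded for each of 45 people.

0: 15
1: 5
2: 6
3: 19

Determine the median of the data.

2

Cumulative frequencies: 15, 20, 26, 45
n = 45, so the median is the value in position (n+1)/2 = 23.
Position 23 falls at value 2.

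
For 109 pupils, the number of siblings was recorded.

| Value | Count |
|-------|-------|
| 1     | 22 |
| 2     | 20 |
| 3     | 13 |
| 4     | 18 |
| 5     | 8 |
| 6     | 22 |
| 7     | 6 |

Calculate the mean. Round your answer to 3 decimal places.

3.550

Values: 1, 2, 3, 4, 5, 6, 7
Σfx = 22×1 + 20×2 + 13×3 + 18×4 + 8×5 + 22×6 + 6×7 = 387
n = Σf = 109
Mean = 387 / 109 = 3.5505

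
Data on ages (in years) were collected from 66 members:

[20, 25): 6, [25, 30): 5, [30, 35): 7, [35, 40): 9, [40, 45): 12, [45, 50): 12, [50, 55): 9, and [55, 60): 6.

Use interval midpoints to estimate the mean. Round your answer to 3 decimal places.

41.439

Midpoints: 22.5, 27.5, 32.5, 37.5, 42.5, 47.5, 52.5, 57.5
Σfm = 6×22.5 + 5×27.5 + 7×32.5 + 9×37.5 + 12×42.5 + 12×47.5 + 9×52.5 + 6×57.5 = 2735
n = Σf = 66
Mean = 2735 / 66 = 41.4394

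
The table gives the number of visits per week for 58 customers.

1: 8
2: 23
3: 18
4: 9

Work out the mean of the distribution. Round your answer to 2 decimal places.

2.48

Values: 1, 2, 3, 4
Σfx = 8×1 + 23×2 + 18×3 + 9×4 = 144
n = Σf = 58
Mean = 144 / 58 = 2.4828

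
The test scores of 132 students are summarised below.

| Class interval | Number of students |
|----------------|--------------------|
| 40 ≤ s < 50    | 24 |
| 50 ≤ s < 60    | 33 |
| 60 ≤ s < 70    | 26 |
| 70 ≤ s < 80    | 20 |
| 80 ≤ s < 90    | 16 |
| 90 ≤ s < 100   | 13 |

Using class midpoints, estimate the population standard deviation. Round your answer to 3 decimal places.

Midpoints: 45, 55, 65, 75, 85, 95
n = 132, Σfm = 8680, mean = 65.7576
Σfm² = 603700
Σf(m − x̄)² = Σfm² − (Σfm)²/n = 603700 − 8680²/132 = 32924.2424
Population variance = 32924.2424 / 132 = 249.4261
Standard deviation = √249.4261 = 15.7932

15.793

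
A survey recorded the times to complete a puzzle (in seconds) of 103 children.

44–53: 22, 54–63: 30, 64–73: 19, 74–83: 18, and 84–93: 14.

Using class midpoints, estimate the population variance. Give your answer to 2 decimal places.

Midpoints: 48.5, 58.5, 68.5, 78.5, 88.5
n = 103, Σfm = 6775.5, mean = 65.7816
Σfm² = 464141.75
Σf(m − x̄)² = Σfm² − (Σfm)²/n = 464141.75 − 6775.5²/103 = 18438.8350
Population variance = 18438.8350 / 103 = 179.0178

179.02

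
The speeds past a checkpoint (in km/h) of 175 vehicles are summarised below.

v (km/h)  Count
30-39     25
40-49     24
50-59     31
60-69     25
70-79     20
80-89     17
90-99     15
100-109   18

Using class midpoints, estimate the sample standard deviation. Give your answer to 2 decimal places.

22.25

Midpoints: 34.5, 44.5, 54.5, 64.5, 74.5, 84.5, 94.5, 104.5
n = 175, Σfm = 11457.5, mean = 65.4714
Σfm² = 836273.75
Σf(m − x̄)² = Σfm² − (Σfm)²/n = 836273.75 − 11457.5²/175 = 86134.8571
Sample variance = 86134.8571 / 174 = 495.0279
Standard deviation = √495.0279 = 22.2492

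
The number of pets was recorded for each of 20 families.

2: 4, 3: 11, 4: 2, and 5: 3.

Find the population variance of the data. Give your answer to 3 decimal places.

Values: 2, 3, 4, 5
n = 20, Σfx = 64, mean = 3.2000
Σfx² = 222
Σf(x − x̄)² = Σfx² − (Σfx)²/n = 222 − 64²/20 = 17.2000
Population variance = 17.2000 / 20 = 0.8600

0.860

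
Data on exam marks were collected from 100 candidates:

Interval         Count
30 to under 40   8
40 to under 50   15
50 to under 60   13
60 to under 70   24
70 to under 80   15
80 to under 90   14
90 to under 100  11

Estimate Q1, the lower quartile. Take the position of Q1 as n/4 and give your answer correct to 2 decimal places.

51.54

Cumulative frequencies: 8, 23, 36, 60, 75, 89, 100
n = 100; position = n/4 = 25.
This falls in the class 50 to under 60: L = 50, F = 23, f = 13, h = 10.
Lower quartile ≈ 50 + ((25 − 23) / 13) × 10 = 51.5385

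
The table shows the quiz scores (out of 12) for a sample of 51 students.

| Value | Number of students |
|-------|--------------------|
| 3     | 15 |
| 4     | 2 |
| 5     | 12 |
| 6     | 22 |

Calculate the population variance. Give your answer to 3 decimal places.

1.609

Values: 3, 4, 5, 6
n = 51, Σfx = 245, mean = 4.8039
Σfx² = 1259
Σf(x − x̄)² = Σfx² − (Σfx)²/n = 1259 − 245²/51 = 82.0392
Population variance = 82.0392 / 51 = 1.6086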